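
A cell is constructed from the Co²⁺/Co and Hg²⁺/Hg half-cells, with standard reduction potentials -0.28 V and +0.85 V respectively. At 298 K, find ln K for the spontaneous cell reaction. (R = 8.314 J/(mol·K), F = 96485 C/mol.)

E°_cell = +0.85 − (-0.28) = 1.13 V, with n = 2 electrons transferred.
At equilibrium E = 0, so the Nernst equation gives ln K = nFE°/RT = (2)(96485)(1.13)/((8.314)(298)) = 88.01.

ln K = 88.0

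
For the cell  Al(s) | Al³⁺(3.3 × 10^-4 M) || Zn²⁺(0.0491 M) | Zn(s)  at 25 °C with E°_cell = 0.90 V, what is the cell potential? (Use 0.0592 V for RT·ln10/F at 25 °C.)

0.930 V

Balancing electrons gives n = 6; the reaction quotient is Q = [Al³⁺]^2/[Zn²⁺]^3 = 9.2 × 10^-4.
At 25 °C, E = E° − (0.0592/n) log Q = 0.90 − (0.0592/6)(-3.036) = 0.900 + 0.030 = 0.930 V.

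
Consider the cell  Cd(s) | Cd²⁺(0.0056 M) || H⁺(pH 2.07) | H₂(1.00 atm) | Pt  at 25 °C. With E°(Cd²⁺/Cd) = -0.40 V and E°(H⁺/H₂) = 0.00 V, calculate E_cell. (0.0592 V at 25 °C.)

The hydrogen couple is the cathode, so E°_cell = 0.40 V; n = 2.
[H⁺] = 10^(−2.07) = 0.0085 M, and Q = [Cd²⁺]·P(H₂) / [H⁺]^2 = 77.3.
E = E° − (0.0592/2) log Q = 0.40 − (0.0592/2)(1.888) = 0.344 V.

0.34 V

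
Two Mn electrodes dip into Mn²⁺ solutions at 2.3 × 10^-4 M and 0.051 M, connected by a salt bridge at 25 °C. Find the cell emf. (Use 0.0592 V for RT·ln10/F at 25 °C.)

Both half-cells are Mn²⁺/Mn, so E°_cell = 0. The concentrated side is the cathode; the cell reaction moves Mn²⁺ from high to low concentration with n = 2.
Q = [Mn²⁺]_dilute/[Mn²⁺]_conc = 2.3 × 10^-4/0.051 = 0.00451.
E = 0 − (0.0592/2) log Q = −(0.0592/2)(-2.346) = 0.0694 V.

0.069 V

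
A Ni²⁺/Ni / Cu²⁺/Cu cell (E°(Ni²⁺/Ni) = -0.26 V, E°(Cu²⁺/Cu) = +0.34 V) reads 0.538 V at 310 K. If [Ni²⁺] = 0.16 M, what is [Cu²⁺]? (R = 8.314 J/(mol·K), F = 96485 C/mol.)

From the Nernst equation, ln Q = nF(E° − E)/RT = 2×96485×(0.60 − 0.538)/(8.314×310) = 4.642, so Q = 104.
With Q = [Ni²⁺]/[Cu²⁺] and the known concentrations, [Cu²⁺] in the denominator gives [Cu²⁺] = 0.0015 M.

0.0015 M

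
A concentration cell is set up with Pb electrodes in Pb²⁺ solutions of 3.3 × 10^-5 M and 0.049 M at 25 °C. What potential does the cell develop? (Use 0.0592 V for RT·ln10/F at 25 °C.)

0.094 V

Both half-cells are Pb²⁺/Pb, so E°_cell = 0. The concentrated side is the cathode; the cell reaction moves Pb²⁺ from high to low concentration with n = 2.
Q = [Pb²⁺]_dilute/[Pb²⁺]_conc = 3.3 × 10^-5/0.049 = 6.73 × 10^-4.
E = 0 − (0.0592/2) log Q = −(0.0592/2)(-3.172) = 0.0939 V.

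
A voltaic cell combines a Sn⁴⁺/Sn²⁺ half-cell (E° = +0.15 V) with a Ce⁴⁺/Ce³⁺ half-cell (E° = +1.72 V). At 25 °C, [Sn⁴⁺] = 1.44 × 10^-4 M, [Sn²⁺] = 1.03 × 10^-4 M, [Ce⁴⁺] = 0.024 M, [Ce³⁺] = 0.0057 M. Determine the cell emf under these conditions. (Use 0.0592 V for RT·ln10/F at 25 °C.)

The Ce⁴⁺/Ce³⁺ couple has the higher reduction potential and acts as the cathode, so E°_cell = +1.72 − (+0.15) = 1.57 V.
Balancing electrons gives n = 2; the reaction quotient is Q = [Sn⁴⁺]·[Ce³⁺]^2/([Sn²⁺]·[Ce⁴⁺]^2) = 0.0789.
At 25 °C, E = E° − (0.0592/n) log Q = 1.57 − (0.0592/2)(-1.103) = 1.570 + 0.033 = 1.603 V.

1.60 V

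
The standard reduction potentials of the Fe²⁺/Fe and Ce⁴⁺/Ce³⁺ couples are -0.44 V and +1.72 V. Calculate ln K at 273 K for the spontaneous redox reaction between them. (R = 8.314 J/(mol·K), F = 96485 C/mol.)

ln K = 183.6

E°_cell = +1.72 − (-0.44) = 2.16 V, with n = 2 electrons transferred.
At equilibrium E = 0, so the Nernst equation gives ln K = nFE°/RT = (2)(96485)(2.16)/((8.314)(273)) = 183.64.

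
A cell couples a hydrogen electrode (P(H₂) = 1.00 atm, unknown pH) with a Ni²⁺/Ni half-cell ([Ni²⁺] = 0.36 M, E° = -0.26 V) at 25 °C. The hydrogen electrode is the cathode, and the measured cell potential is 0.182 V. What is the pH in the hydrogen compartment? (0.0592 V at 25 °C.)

pH = 1.54

E°_cell = 0.26 V and n = 2.
log Q = n(E° − E)/0.0592 = 2×(0.26 − 0.182)/0.0592 = 2.635.
With Q = [Ni²⁺]·P(H₂) / [H⁺]^2, solving for [H⁺] gives log[H⁺] = -1.539, so pH = 1.54.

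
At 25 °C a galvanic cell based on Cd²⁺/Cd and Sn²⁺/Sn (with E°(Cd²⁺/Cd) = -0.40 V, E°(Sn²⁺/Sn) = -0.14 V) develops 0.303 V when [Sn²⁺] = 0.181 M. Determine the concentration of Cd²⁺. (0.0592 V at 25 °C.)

0.0064 M

From the Nernst equation, log Q = n(E° − E)/0.0592 = 2(0.26 − 0.303)/0.0592 = -1.453, so Q = 0.0353.
With Q = [Cd²⁺]/[Sn²⁺] and the known concentrations, [Cd²⁺] in the numerator gives [Cd²⁺] = 0.0064 M.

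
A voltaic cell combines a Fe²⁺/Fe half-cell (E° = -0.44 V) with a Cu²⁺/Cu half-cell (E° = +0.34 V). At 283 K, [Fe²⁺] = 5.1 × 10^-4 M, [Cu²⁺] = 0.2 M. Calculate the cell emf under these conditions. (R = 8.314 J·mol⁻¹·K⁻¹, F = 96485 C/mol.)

0.853 V

The Cu²⁺/Cu couple has the higher reduction potential and acts as the cathode, so E°_cell = +0.34 − (-0.44) = 0.78 V.
Balancing electrons gives n = 2; the reaction quotient is Q = [Fe²⁺]/[Cu²⁺] = 0.00255.
E = E° − (RT/nF) ln Q = 0.78 − (8.314×283)/(2×96485) × (-5.972) = 0.780 + 0.073 = 0.853 V.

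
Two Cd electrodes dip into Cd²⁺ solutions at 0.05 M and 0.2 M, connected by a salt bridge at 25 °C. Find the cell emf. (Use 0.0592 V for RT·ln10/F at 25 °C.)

Both half-cells are Cd²⁺/Cd, so E°_cell = 0. The concentrated side is the cathode; the cell reaction moves Cd²⁺ from high to low concentration with n = 2.
Q = [Cd²⁺]_dilute/[Cd²⁺]_conc = 0.05/0.2 = 0.250.
E = 0 − (0.0592/2) log Q = −(0.0592/2)(-0.602) = 0.0178 V.

0.018 V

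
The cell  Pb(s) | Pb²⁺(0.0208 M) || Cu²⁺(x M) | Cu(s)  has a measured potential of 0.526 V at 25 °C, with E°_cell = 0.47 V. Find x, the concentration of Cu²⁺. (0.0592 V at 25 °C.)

1.6 M

From the Nernst equation, log Q = n(E° − E)/0.0592 = 2(0.47 − 0.526)/0.0592 = -1.892, so Q = 0.0128.
With Q = [Pb²⁺]/[Cu²⁺] and the known concentrations, [Cu²⁺] in the denominator gives [Cu²⁺] = 1.6 M.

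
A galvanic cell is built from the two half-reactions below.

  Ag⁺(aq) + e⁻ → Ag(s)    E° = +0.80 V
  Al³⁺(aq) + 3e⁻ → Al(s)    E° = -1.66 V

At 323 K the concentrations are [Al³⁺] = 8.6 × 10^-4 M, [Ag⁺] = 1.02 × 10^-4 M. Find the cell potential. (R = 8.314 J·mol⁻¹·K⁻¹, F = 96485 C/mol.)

The Ag⁺/Ag couple has the higher reduction potential and acts as the cathode, so E°_cell = +0.80 − (-1.66) = 2.46 V.
Balancing electrons gives n = 3; the reaction quotient is Q = [Al³⁺]/[Ag⁺]^3 = 8.1 × 10^8.
E = E° − (RT/nF) ln Q = 2.46 − (8.314×323)/(3×96485) × (20.513) = 2.460 − 0.190 = 2.270 V.

2.27 V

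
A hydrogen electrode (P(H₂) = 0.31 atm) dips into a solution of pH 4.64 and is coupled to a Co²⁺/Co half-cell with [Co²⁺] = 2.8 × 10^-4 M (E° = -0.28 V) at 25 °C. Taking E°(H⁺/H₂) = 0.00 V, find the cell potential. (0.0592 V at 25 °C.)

0.13 V

The hydrogen couple is the cathode, so E°_cell = 0.28 V; n = 2.
[H⁺] = 10^(−4.64) = 2.3 × 10^-5 M, and Q = [Co²⁺]·P(H₂) / [H⁺]^2 = 1.65 × 10^5.
E = E° − (0.0592/2) log Q = 0.28 − (0.0592/2)(5.219) = 0.126 V.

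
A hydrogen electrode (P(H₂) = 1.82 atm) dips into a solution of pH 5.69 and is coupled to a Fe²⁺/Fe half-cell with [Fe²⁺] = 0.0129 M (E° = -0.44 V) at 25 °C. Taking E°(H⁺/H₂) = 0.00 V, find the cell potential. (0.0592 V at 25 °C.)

0.15 V

The hydrogen couple is the cathode, so E°_cell = 0.44 V; n = 2.
[H⁺] = 10^(−5.69) = 2 × 10^-6 M, and Q = [Fe²⁺]·P(H₂) / [H⁺]^2 = 5.63 × 10^9.
E = E° − (0.0592/2) log Q = 0.44 − (0.0592/2)(9.751) = 0.151 V.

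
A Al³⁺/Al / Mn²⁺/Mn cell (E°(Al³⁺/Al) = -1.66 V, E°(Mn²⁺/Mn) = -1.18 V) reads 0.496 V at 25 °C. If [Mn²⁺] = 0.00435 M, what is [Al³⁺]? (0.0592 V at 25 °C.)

4.4 × 10^-5 M

From the Nernst equation, log Q = n(E° − E)/0.0592 = 6(0.48 − 0.496)/0.0592 = -1.622, so Q = 0.0239.
With Q = [Al³⁺]^2/[Mn²⁺]^3 and the known concentrations, [Al³⁺]^2 in the numerator gives [Al³⁺] = 4.4 × 10^-5 M.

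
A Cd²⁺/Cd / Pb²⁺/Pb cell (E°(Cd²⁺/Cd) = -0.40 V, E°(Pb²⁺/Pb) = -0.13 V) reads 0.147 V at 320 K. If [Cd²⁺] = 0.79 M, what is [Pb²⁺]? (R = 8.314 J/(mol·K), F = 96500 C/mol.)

1.1 × 10^-4 M

From the Nernst equation, ln Q = nF(E° − E)/RT = 2×96500×(0.27 − 0.147)/(8.314×320) = 8.923, so Q = 7500.
With Q = [Cd²⁺]/[Pb²⁺] and the known concentrations, [Pb²⁺] in the denominator gives [Pb²⁺] = 1.1 × 10^-4 M.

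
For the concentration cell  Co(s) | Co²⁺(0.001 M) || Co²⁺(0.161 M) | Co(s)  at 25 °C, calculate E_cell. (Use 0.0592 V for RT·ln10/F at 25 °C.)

Both half-cells are Co²⁺/Co, so E°_cell = 0. The concentrated side is the cathode; the cell reaction moves Co²⁺ from high to low concentration with n = 2.
Q = [Co²⁺]_dilute/[Co²⁺]_conc = 0.001/0.161 = 0.00621.
E = 0 − (0.0592/2) log Q = −(0.0592/2)(-2.207) = 0.0653 V.

0.065 V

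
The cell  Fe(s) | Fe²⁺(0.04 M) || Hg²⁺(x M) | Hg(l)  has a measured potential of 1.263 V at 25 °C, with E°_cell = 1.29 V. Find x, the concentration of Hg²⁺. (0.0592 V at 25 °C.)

From the Nernst equation, log Q = n(E° − E)/0.0592 = 2(1.29 − 1.263)/0.0592 = 0.912, so Q = 8.17.
With Q = [Fe²⁺]/[Hg²⁺] and the known concentrations, [Hg²⁺] in the denominator gives [Hg²⁺] = 0.0049 M.

0.0049 M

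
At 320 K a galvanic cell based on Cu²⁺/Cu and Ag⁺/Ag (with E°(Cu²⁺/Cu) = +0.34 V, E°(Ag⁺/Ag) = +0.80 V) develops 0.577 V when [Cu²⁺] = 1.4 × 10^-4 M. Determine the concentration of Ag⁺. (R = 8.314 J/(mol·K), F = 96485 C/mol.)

0.82 M

From the Nernst equation, ln Q = nF(E° − E)/RT = 2×96485×(0.46 − 0.577)/(8.314×320) = -8.486, so Q = 2.06 × 10^-4.
With Q = [Cu²⁺]/[Ag⁺]^2 and the known concentrations, [Ag⁺]^2 in the denominator gives [Ag⁺] = 0.82 M.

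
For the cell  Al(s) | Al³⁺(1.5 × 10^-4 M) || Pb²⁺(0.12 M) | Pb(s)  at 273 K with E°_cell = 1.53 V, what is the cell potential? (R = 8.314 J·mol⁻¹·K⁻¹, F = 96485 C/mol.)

Balancing electrons gives n = 6; the reaction quotient is Q = [Al³⁺]^2/[Pb²⁺]^3 = 1.3 × 10^-5.
E = E° − (RT/nF) ln Q = 1.53 − (8.314×273)/(6×96485) × (-11.249) = 1.530 + 0.044 = 1.574 V.

1.57 V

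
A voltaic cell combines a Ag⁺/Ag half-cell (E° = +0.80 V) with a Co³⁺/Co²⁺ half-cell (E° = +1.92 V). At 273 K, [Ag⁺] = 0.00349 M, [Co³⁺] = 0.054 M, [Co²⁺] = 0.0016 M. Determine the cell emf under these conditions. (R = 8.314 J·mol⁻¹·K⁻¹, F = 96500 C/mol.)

The Co³⁺/Co²⁺ couple has the higher reduction potential and acts as the cathode, so E°_cell = +1.92 − (+0.80) = 1.12 V.
Balancing electrons gives n = 1; the reaction quotient is Q = [Ag⁺]·[Co²⁺]/[Co³⁺] = 1.03 × 10^-4.
E = E° − (RT/nF) ln Q = 1.12 − (8.314×273)/(1×96500) × (-9.177) = 1.120 + 0.216 = 1.336 V.

1.34 V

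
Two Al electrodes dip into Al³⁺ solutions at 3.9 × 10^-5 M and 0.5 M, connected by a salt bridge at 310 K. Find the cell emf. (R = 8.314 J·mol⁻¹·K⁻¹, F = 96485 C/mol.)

0.084 V

Both half-cells are Al³⁺/Al, so E°_cell = 0. The concentrated side is the cathode; the cell reaction moves Al³⁺ from high to low concentration with n = 3.
Q = [Al³⁺]_dilute/[Al³⁺]_conc = 3.9 × 10^-5/0.5 = 7.8 × 10^-5.
E = 0 − (RT/nF) ln Q = −((8.314×310)/(3×96485))(-9.459) = 0.0842 V.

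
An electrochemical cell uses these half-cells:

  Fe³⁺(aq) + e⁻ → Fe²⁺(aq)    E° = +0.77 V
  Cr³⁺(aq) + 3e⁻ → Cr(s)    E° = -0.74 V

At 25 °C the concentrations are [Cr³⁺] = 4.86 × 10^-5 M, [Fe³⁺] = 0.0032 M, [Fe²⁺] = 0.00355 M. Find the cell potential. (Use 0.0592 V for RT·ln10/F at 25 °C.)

The Fe³⁺/Fe²⁺ couple has the higher reduction potential and acts as the cathode, so E°_cell = +0.77 − (-0.74) = 1.51 V.
Balancing electrons gives n = 3; the reaction quotient is Q = [Cr³⁺]·[Fe²⁺]^3/[Fe³⁺]^3 = 6.64 × 10^-5.
At 25 °C, E = E° − (0.0592/n) log Q = 1.51 − (0.0592/3)(-4.178) = 1.510 + 0.082 = 1.592 V.

1.59 V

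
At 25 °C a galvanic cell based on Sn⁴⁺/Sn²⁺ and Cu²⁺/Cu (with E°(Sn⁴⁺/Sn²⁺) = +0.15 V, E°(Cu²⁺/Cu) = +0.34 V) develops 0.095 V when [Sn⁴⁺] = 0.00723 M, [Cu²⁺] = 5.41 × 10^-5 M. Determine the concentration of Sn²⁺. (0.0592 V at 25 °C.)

From the Nernst equation, log Q = n(E° − E)/0.0592 = 2(0.19 − 0.095)/0.0592 = 3.209, so Q = 1620.
With Q = [Sn⁴⁺]/([Sn²⁺]·[Cu²⁺]) and the known concentrations, [Sn²⁺] in the denominator gives [Sn²⁺] = 0.083 M.

0.083 M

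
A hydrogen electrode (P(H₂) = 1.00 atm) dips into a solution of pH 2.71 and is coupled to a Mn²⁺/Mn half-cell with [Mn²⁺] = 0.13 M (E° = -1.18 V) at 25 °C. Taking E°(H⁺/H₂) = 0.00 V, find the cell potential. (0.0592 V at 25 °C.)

The hydrogen couple is the cathode, so E°_cell = 1.18 V; n = 2.
[H⁺] = 10^(−2.71) = 0.0019 M, and Q = [Mn²⁺]·P(H₂) / [H⁺]^2 = 3.42 × 10^4.
E = E° − (0.0592/2) log Q = 1.18 − (0.0592/2)(4.534) = 1.046 V.

1.05 V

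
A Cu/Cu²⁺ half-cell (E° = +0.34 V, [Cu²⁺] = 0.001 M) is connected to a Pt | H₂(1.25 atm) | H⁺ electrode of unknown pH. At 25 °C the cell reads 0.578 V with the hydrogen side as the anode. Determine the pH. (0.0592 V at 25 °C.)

pH = 5.47

E°_cell = 0.34 V and n = 2.
log Q = n(E° − E)/0.0592 = 2×(0.34 − 0.578)/0.0592 = -8.041.
With Q = [H⁺]^2 / ([Cu²⁺]·P(H₂)), solving for [H⁺] gives log[H⁺] = -5.472, so pH = 5.47.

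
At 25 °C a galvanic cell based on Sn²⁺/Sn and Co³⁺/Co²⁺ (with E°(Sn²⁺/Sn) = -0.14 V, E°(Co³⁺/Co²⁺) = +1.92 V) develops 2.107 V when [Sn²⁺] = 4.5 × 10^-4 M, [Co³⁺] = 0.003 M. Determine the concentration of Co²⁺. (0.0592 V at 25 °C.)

0.023 M

From the Nernst equation, log Q = n(E° − E)/0.0592 = 2(2.06 − 2.107)/0.0592 = -1.588, so Q = 0.0258.
With Q = [Sn²⁺]·[Co²⁺]^2/[Co³⁺]^2 and the known concentrations, [Co²⁺]^2 in the numerator gives [Co²⁺] = 0.023 M.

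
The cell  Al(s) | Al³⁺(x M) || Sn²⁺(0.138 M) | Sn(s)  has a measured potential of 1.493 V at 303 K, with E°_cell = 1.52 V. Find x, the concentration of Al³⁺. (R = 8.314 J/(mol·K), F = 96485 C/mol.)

From the Nernst equation, ln Q = nF(E° − E)/RT = 6×96485×(1.52 − 1.493)/(8.314×303) = 6.205, so Q = 495.
With Q = [Al³⁺]^2/[Sn²⁺]^3 and the known concentrations, [Al³⁺]^2 in the numerator gives [Al³⁺] = 1.1 M.

1.1 M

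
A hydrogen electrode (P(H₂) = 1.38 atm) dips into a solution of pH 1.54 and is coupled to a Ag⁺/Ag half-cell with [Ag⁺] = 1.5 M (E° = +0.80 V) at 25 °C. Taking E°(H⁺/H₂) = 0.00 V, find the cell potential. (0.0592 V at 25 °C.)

The Ag⁺/Ag couple is the cathode, so E°_cell = 0.80 V; n = 2.
[H⁺] = 10^(−1.54) = 0.029 M, and Q = [H⁺]^2 / ([Ag⁺]^2·P(H₂)) = 2.68 × 10^-4.
E = E° − (0.0592/2) log Q = 0.80 − (0.0592/2)(-3.572) = 0.906 V.

0.91 V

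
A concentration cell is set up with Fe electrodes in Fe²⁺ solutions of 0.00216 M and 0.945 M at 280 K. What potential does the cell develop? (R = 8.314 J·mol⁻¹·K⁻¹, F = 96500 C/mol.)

0.073 V

Both half-cells are Fe²⁺/Fe, so E°_cell = 0. The concentrated side is the cathode; the cell reaction moves Fe²⁺ from high to low concentration with n = 2.
Q = [Fe²⁺]_dilute/[Fe²⁺]_conc = 0.00216/0.945 = 0.00229.
E = 0 − (RT/nF) ln Q = −((8.314×280)/(2×96500))(-6.081) = 0.0733 V.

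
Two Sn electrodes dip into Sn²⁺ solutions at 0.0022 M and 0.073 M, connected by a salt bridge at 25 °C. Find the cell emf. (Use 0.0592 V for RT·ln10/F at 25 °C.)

0.045 V

Both half-cells are Sn²⁺/Sn, so E°_cell = 0. The concentrated side is the cathode; the cell reaction moves Sn²⁺ from high to low concentration with n = 2.
Q = [Sn²⁺]_dilute/[Sn²⁺]_conc = 0.0022/0.073 = 0.0301.
E = 0 − (0.0592/2) log Q = −(0.0592/2)(-1.521) = 0.0450 V.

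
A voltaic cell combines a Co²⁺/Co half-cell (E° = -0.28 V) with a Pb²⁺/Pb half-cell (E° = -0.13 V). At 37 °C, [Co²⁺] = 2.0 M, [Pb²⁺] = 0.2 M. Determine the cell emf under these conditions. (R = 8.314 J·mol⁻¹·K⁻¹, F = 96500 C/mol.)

0.119 V

The Pb²⁺/Pb couple has the higher reduction potential and acts as the cathode, so E°_cell = -0.13 − (-0.28) = 0.15 V.
Balancing electrons gives n = 2; the reaction quotient is Q = [Co²⁺]/[Pb²⁺] = 10.0.
E = E° − (RT/nF) ln Q = 0.15 − (8.314×310)/(2×96500) × (2.303) = 0.150 − 0.031 = 0.119 V.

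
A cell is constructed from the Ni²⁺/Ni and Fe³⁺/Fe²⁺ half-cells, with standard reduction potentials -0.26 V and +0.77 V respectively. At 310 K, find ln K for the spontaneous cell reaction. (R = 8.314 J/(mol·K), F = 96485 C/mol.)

E°_cell = +0.77 − (-0.26) = 1.03 V, with n = 2 electrons transferred.
At equilibrium E = 0, so the Nernst equation gives ln K = nFE°/RT = (2)(96485)(1.03)/((8.314)(310)) = 77.12.

ln K = 77.1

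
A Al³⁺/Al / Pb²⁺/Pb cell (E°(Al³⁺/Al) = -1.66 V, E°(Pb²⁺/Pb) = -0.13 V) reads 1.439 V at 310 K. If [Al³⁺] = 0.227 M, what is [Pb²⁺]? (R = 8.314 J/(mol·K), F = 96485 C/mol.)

From the Nernst equation, ln Q = nF(E° − E)/RT = 6×96485×(1.53 − 1.439)/(8.314×310) = 20.440, so Q = 7.53 × 10^8.
With Q = [Al³⁺]^2/[Pb²⁺]^3 and the known concentrations, [Pb²⁺]^3 in the denominator gives [Pb²⁺] = 4.1 × 10^-4 M.

4.1 × 10^-4 M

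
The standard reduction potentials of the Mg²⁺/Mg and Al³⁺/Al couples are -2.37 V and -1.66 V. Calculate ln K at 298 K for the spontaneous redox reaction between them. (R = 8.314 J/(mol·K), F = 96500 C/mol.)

ln K = 165.9

E°_cell = -1.66 − (-2.37) = 0.71 V, with n = 6 electrons transferred.
At equilibrium E = 0, so the Nernst equation gives ln K = nFE°/RT = (6)(96500)(0.71)/((8.314)(298)) = 165.92.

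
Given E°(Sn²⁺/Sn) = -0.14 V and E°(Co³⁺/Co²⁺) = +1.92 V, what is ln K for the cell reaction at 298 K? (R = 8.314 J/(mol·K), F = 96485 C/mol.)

E°_cell = +1.92 − (-0.14) = 2.06 V, with n = 2 electrons transferred.
At equilibrium E = 0, so the Nernst equation gives ln K = nFE°/RT = (2)(96485)(2.06)/((8.314)(298)) = 160.45.

ln K = 160.4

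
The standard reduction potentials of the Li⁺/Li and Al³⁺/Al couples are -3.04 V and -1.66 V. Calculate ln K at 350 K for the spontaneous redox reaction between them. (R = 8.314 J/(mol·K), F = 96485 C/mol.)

E°_cell = -1.66 − (-3.04) = 1.38 V, with n = 3 electrons transferred.
At equilibrium E = 0, so the Nernst equation gives ln K = nFE°/RT = (3)(96485)(1.38)/((8.314)(350)) = 137.27.

ln K = 137.3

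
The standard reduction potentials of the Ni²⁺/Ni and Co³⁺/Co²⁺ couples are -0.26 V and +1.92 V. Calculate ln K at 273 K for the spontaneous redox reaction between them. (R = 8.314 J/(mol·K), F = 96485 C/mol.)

ln K = 185.3

E°_cell = +1.92 − (-0.26) = 2.18 V, with n = 2 electrons transferred.
At equilibrium E = 0, so the Nernst equation gives ln K = nFE°/RT = (2)(96485)(2.18)/((8.314)(273)) = 185.34.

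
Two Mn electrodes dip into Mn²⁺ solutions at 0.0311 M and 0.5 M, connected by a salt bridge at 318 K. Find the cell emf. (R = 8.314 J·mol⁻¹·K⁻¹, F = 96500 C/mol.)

0.038 V

Both half-cells are Mn²⁺/Mn, so E°_cell = 0. The concentrated side is the cathode; the cell reaction moves Mn²⁺ from high to low concentration with n = 2.
Q = [Mn²⁺]_dilute/[Mn²⁺]_conc = 0.0311/0.5 = 0.0622.
E = 0 − (RT/nF) ln Q = −((8.314×318)/(2×96500))(-2.777) = 0.0380 V.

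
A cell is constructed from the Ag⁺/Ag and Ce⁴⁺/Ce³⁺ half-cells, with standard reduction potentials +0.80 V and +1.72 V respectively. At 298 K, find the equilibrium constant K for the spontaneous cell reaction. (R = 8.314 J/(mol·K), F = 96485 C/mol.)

E°_cell = +1.72 − (+0.80) = 0.92 V, with n = 1 electron transferred.
At equilibrium E = 0, so the Nernst equation gives ln K = nFE°/RT = (1)(96485)(0.92)/((8.314)(298)) = 35.83.
K = e^35.83 = 3.6 × 10^15.

3.6 × 10^15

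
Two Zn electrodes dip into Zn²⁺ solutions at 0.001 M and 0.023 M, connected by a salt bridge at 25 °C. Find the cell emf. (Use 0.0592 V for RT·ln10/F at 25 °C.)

Both half-cells are Zn²⁺/Zn, so E°_cell = 0. The concentrated side is the cathode; the cell reaction moves Zn²⁺ from high to low concentration with n = 2.
Q = [Zn²⁺]_dilute/[Zn²⁺]_conc = 0.001/0.023 = 0.0435.
E = 0 − (0.0592/2) log Q = −(0.0592/2)(-1.362) = 0.0403 V.

0.040 V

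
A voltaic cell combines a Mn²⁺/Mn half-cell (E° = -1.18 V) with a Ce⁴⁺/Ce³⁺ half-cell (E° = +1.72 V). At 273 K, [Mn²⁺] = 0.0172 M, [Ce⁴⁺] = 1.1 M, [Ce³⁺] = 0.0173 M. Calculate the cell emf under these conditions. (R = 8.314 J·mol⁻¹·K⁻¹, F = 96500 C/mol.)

The Ce⁴⁺/Ce³⁺ couple has the higher reduction potential and acts as the cathode, so E°_cell = +1.72 − (-1.18) = 2.90 V.
Balancing electrons gives n = 2; the reaction quotient is Q = [Mn²⁺]·[Ce³⁺]^2/[Ce⁴⁺]^2 = 4.25 × 10^-6.
E = E° − (RT/nF) ln Q = 2.90 − (8.314×273)/(2×96500) × (-12.368) = 2.900 + 0.145 = 3.045 V.

3.05 V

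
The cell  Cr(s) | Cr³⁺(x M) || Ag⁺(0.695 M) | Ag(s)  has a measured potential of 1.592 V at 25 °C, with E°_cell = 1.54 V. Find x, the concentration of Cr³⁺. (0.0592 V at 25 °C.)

From the Nernst equation, log Q = n(E° − E)/0.0592 = 3(1.54 − 1.592)/0.0592 = -2.635, so Q = 0.00232.
With Q = [Cr³⁺]/[Ag⁺]^3 and the known concentrations, [Cr³⁺] in the numerator gives [Cr³⁺] = 7.8 × 10^-4 M.

7.8 × 10^-4 M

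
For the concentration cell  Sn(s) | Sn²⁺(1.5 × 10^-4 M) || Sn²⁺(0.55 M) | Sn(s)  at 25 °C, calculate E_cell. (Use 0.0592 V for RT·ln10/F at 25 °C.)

0.11 V

Both half-cells are Sn²⁺/Sn, so E°_cell = 0. The concentrated side is the cathode; the cell reaction moves Sn²⁺ from high to low concentration with n = 2.
Q = [Sn²⁺]_dilute/[Sn²⁺]_conc = 1.5 × 10^-4/0.55 = 2.73 × 10^-4.
E = 0 − (0.0592/2) log Q = −(0.0592/2)(-3.564) = 0.1055 V.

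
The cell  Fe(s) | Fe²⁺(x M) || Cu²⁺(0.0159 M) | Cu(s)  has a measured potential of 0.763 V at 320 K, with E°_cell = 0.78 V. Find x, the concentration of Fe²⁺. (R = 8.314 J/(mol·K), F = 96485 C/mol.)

0.055 M

From the Nernst equation, ln Q = nF(E° − E)/RT = 2×96485×(0.78 − 0.763)/(8.314×320) = 1.233, so Q = 3.43.
With Q = [Fe²⁺]/[Cu²⁺] and the known concentrations, [Fe²⁺] in the numerator gives [Fe²⁺] = 0.055 M.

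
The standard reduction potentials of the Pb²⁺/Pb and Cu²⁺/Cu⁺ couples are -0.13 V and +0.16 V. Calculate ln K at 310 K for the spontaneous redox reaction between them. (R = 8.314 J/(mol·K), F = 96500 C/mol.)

ln K = 21.7

E°_cell = +0.16 − (-0.13) = 0.29 V, with n = 2 electrons transferred.
At equilibrium E = 0, so the Nernst equation gives ln K = nFE°/RT = (2)(96500)(0.29)/((8.314)(310)) = 21.72.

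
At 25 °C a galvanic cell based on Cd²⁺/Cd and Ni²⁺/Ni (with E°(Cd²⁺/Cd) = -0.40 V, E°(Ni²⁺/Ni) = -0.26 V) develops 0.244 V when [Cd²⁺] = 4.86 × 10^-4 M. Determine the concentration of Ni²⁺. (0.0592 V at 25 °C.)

From the Nernst equation, log Q = n(E° − E)/0.0592 = 2(0.14 − 0.244)/0.0592 = -3.514, so Q = 3.07 × 10^-4.
With Q = [Cd²⁺]/[Ni²⁺] and the known concentrations, [Ni²⁺] in the denominator gives [Ni²⁺] = 1.6 M.

1.6 M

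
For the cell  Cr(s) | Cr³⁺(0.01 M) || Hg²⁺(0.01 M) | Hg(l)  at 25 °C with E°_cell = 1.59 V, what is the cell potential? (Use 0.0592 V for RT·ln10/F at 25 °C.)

1.57 V

Balancing electrons gives n = 6; the reaction quotient is Q = [Cr³⁺]^2/[Hg²⁺]^3 = 100.
At 25 °C, E = E° − (0.0592/n) log Q = 1.59 − (0.0592/6)(2.000) = 1.590 − 0.020 = 1.570 V.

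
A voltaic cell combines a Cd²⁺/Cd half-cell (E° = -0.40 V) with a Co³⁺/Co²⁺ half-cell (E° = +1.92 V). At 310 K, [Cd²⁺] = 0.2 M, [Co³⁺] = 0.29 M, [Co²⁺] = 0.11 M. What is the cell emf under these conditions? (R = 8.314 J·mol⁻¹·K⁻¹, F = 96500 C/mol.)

2.37 V

The Co³⁺/Co²⁺ couple has the higher reduction potential and acts as the cathode, so E°_cell = +1.92 − (-0.40) = 2.32 V.
Balancing electrons gives n = 2; the reaction quotient is Q = [Cd²⁺]·[Co²⁺]^2/[Co³⁺]^2 = 0.0288.
E = E° − (RT/nF) ln Q = 2.32 − (8.314×310)/(2×96500) × (-3.548) = 2.320 + 0.047 = 2.367 V.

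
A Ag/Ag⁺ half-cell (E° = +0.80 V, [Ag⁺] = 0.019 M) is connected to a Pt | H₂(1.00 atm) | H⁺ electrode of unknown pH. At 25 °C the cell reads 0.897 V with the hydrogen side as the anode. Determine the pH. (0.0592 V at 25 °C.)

pH = 3.36

E°_cell = 0.80 V and n = 2.
log Q = n(E° − E)/0.0592 = 2×(0.80 − 0.897)/0.0592 = -3.277.
With Q = [H⁺]^2 / ([Ag⁺]^2·P(H₂)), solving for [H⁺] gives log[H⁺] = -3.360, so pH = 3.36.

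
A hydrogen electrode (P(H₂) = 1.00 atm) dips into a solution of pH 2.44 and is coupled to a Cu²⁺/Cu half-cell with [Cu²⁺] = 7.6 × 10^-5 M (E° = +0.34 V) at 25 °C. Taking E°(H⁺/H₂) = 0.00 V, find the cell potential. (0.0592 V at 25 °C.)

The Cu²⁺/Cu couple is the cathode, so E°_cell = 0.34 V; n = 2.
[H⁺] = 10^(−2.44) = 0.0036 M, and Q = [H⁺]^2 / ([Cu²⁺]·P(H₂)) = 0.173.
E = E° − (0.0592/2) log Q = 0.34 − (0.0592/2)(-0.761) = 0.363 V.

0.36 V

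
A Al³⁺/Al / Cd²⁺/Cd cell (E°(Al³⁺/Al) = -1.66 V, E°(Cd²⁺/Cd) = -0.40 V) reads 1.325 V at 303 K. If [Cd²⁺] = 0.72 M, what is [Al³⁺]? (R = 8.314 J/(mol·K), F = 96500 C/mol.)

From the Nernst equation, ln Q = nF(E° − E)/RT = 6×96500×(1.26 − 1.325)/(8.314×303) = -14.940, so Q = 3.25 × 10^-7.
With Q = [Al³⁺]^2/[Cd²⁺]^3 and the known concentrations, [Al³⁺]^2 in the numerator gives [Al³⁺] = 3.5 × 10^-4 M.

3.5 × 10^-4 M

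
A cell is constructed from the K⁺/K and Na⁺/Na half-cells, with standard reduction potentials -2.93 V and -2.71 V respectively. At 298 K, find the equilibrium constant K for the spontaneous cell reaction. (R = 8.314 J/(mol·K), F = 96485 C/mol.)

5300

E°_cell = -2.71 − (-2.93) = 0.22 V, with n = 1 electron transferred.
At equilibrium E = 0, so the Nernst equation gives ln K = nFE°/RT = (1)(96485)(0.22)/((8.314)(298)) = 8.57.
K = e^8.57 = 5300.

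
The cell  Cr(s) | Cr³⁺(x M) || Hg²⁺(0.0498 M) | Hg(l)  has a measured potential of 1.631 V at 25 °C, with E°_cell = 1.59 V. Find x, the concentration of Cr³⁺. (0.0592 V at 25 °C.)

9.3 × 10^-5 M

From the Nernst equation, log Q = n(E° − E)/0.0592 = 6(1.59 − 1.631)/0.0592 = -4.155, so Q = 6.99 × 10^-5.
With Q = [Cr³⁺]^2/[Hg²⁺]^3 and the known concentrations, [Cr³⁺]^2 in the numerator gives [Cr³⁺] = 9.3 × 10^-5 M.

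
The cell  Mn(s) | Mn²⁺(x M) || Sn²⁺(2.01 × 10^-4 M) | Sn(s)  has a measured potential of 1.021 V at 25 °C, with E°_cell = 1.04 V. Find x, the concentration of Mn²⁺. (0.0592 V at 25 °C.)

8.8 × 10^-4 M

From the Nernst equation, log Q = n(E° − E)/0.0592 = 2(1.04 − 1.021)/0.0592 = 0.642, so Q = 4.38.
With Q = [Mn²⁺]/[Sn²⁺] and the known concentrations, [Mn²⁺] in the numerator gives [Mn²⁺] = 8.8 × 10^-4 M.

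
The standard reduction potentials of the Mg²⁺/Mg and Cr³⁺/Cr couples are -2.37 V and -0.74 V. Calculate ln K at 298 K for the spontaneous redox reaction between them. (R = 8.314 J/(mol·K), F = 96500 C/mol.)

ln K = 380.9

E°_cell = -0.74 − (-2.37) = 1.63 V, with n = 6 electrons transferred.
At equilibrium E = 0, so the Nernst equation gives ln K = nFE°/RT = (6)(96500)(1.63)/((8.314)(298)) = 380.93.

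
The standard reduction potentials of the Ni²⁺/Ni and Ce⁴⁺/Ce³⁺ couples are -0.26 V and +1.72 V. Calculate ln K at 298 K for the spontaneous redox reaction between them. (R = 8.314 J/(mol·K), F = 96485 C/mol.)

E°_cell = +1.72 − (-0.26) = 1.98 V, with n = 2 electrons transferred.
At equilibrium E = 0, so the Nernst equation gives ln K = nFE°/RT = (2)(96485)(1.98)/((8.314)(298)) = 154.22.

ln K = 154.2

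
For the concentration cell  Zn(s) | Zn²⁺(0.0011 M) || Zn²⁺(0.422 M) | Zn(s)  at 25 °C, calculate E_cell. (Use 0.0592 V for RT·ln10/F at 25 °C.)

Both half-cells are Zn²⁺/Zn, so E°_cell = 0. The concentrated side is the cathode; the cell reaction moves Zn²⁺ from high to low concentration with n = 2.
Q = [Zn²⁺]_dilute/[Zn²⁺]_conc = 0.0011/0.422 = 0.00261.
E = 0 − (0.0592/2) log Q = −(0.0592/2)(-2.584) = 0.0765 V.

0.076 V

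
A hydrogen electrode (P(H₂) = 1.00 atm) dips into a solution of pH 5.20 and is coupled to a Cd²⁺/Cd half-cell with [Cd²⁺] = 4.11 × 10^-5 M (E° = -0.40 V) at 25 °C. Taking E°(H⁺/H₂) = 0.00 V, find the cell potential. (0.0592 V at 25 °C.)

0.22 V

The hydrogen couple is the cathode, so E°_cell = 0.40 V; n = 2.
[H⁺] = 10^(−5.20) = 6.3 × 10^-6 M, and Q = [Cd²⁺]·P(H₂) / [H⁺]^2 = 1.03 × 10^6.
E = E° − (0.0592/2) log Q = 0.40 − (0.0592/2)(6.014) = 0.222 V.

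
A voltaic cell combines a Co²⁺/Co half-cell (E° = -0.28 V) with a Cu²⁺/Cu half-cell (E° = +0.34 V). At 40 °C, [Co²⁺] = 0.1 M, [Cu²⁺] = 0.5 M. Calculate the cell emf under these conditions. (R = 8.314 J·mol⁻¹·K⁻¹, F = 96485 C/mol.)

The Cu²⁺/Cu couple has the higher reduction potential and acts as the cathode, so E°_cell = +0.34 − (-0.28) = 0.62 V.
Balancing electrons gives n = 2; the reaction quotient is Q = [Co²⁺]/[Cu²⁺] = 0.200.
E = E° − (RT/nF) ln Q = 0.62 − (8.314×313)/(2×96485) × (-1.609) = 0.620 + 0.022 = 0.642 V.

0.642 V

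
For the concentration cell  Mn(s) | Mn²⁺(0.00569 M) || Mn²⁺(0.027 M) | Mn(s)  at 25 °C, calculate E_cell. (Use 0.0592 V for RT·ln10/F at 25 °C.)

0.020 V

Both half-cells are Mn²⁺/Mn, so E°_cell = 0. The concentrated side is the cathode; the cell reaction moves Mn²⁺ from high to low concentration with n = 2.
Q = [Mn²⁺]_dilute/[Mn²⁺]_conc = 0.00569/0.027 = 0.211.
E = 0 − (0.0592/2) log Q = −(0.0592/2)(-0.676) = 0.0200 V.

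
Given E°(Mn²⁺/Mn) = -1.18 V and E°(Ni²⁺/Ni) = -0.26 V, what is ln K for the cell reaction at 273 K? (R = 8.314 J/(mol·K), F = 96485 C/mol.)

ln K = 78.2

E°_cell = -0.26 − (-1.18) = 0.92 V, with n = 2 electrons transferred.
At equilibrium E = 0, so the Nernst equation gives ln K = nFE°/RT = (2)(96485)(0.92)/((8.314)(273)) = 78.22.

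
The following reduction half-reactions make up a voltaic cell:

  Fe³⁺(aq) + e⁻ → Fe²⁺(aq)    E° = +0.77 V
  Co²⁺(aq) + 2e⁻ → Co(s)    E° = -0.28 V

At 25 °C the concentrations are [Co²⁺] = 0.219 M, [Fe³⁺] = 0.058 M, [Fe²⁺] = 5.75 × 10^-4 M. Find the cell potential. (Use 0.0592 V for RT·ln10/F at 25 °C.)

The Fe³⁺/Fe²⁺ couple has the higher reduction potential and acts as the cathode, so E°_cell = +0.77 − (-0.28) = 1.05 V.
Balancing electrons gives n = 2; the reaction quotient is Q = [Co²⁺]·[Fe²⁺]^2/[Fe³⁺]^2 = 2.15 × 10^-5.
At 25 °C, E = E° − (0.0592/n) log Q = 1.05 − (0.0592/2)(-4.667) = 1.050 + 0.138 = 1.188 V.

1.19 V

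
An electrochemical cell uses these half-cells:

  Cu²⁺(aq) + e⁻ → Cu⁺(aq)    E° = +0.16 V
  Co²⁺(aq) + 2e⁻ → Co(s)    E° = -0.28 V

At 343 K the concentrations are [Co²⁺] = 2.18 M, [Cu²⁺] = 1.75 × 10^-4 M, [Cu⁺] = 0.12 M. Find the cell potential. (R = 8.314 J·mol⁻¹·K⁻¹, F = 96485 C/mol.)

0.235 V

The Cu²⁺/Cu⁺ couple has the higher reduction potential and acts as the cathode, so E°_cell = +0.16 − (-0.28) = 0.44 V.
Balancing electrons gives n = 2; the reaction quotient is Q = [Co²⁺]·[Cu⁺]^2/[Cu²⁺]^2 = 1.03 × 10^6.
E = E° − (RT/nF) ln Q = 0.44 − (8.314×343)/(2×96485) × (13.840) = 0.440 − 0.205 = 0.235 V.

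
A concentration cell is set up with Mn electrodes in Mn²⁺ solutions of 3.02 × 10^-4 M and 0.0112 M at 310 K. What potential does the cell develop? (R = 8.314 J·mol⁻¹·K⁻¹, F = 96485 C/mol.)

0.048 V

Both half-cells are Mn²⁺/Mn, so E°_cell = 0. The concentrated side is the cathode; the cell reaction moves Mn²⁺ from high to low concentration with n = 2.
Q = [Mn²⁺]_dilute/[Mn²⁺]_conc = 3.02 × 10^-4/0.0112 = 0.0270.
E = 0 − (RT/nF) ln Q = −((8.314×310)/(2×96485))(-3.613) = 0.0483 V.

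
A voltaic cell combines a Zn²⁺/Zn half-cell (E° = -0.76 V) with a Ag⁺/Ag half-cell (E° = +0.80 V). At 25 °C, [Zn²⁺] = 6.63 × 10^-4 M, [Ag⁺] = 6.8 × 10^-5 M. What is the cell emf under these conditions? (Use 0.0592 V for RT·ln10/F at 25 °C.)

The Ag⁺/Ag couple has the higher reduction potential and acts as the cathode, so E°_cell = +0.80 − (-0.76) = 1.56 V.
Balancing electrons gives n = 2; the reaction quotient is Q = [Zn²⁺]/[Ag⁺]^2 = 1.43 × 10^5.
At 25 °C, E = E° − (0.0592/n) log Q = 1.56 − (0.0592/2)(5.156) = 1.560 − 0.153 = 1.407 V.

1.41 V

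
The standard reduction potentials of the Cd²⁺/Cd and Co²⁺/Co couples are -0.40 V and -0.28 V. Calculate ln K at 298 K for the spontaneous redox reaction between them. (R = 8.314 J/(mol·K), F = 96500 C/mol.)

ln K = 9.3

E°_cell = -0.28 − (-0.40) = 0.12 V, with n = 2 electrons transferred.
At equilibrium E = 0, so the Nernst equation gives ln K = nFE°/RT = (2)(96500)(0.12)/((8.314)(298)) = 9.35.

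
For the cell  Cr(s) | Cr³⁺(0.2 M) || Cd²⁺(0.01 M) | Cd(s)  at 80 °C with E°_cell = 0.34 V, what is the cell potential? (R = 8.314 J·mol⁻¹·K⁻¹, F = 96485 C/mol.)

Balancing electrons gives n = 6; the reaction quotient is Q = [Cr³⁺]^2/[Cd²⁺]^3 = 4 × 10^4.
E = E° − (RT/nF) ln Q = 0.34 − (8.314×353)/(6×96485) × (10.597) = 0.340 − 0.054 = 0.286 V.

0.286 V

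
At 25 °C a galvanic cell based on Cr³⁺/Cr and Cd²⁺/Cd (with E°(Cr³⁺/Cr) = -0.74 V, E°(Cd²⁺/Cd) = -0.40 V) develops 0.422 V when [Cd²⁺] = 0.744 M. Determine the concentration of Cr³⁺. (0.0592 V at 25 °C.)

4.5 × 10^-5 M

From the Nernst equation, log Q = n(E° − E)/0.0592 = 6(0.34 − 0.422)/0.0592 = -8.311, so Q = 4.89 × 10^-9.
With Q = [Cr³⁺]^2/[Cd²⁺]^3 and the known concentrations, [Cr³⁺]^2 in the numerator gives [Cr³⁺] = 4.5 × 10^-5 M.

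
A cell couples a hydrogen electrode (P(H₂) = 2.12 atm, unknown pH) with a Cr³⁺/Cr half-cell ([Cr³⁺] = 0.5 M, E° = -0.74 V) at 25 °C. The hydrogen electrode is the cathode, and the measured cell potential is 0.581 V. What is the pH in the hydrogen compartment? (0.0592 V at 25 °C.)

E°_cell = 0.74 V and n = 6.
log Q = n(E° − E)/0.0592 = 6×(0.74 − 0.581)/0.0592 = 16.115.
With Q = [Cr³⁺]^2·P(H₂)^3 / [H⁺]^6, solving for [H⁺] gives log[H⁺] = -2.623, so pH = 2.62.

pH = 2.62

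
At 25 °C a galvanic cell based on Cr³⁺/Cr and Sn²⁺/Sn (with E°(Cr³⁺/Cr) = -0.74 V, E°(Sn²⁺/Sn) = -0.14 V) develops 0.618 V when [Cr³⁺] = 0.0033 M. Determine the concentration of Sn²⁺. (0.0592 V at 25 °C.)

0.09 M

From the Nernst equation, log Q = n(E° − E)/0.0592 = 6(0.60 − 0.618)/0.0592 = -1.824, so Q = 0.0150.
With Q = [Cr³⁺]^2/[Sn²⁺]^3 and the known concentrations, [Sn²⁺]^3 in the denominator gives [Sn²⁺] = 0.09 M.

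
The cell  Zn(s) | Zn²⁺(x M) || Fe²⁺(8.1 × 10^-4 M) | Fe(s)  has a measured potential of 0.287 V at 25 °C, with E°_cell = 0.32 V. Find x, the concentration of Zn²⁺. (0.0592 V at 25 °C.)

From the Nernst equation, log Q = n(E° − E)/0.0592 = 2(0.32 − 0.287)/0.0592 = 1.115, so Q = 13.0.
With Q = [Zn²⁺]/[Fe²⁺] and the known concentrations, [Zn²⁺] in the numerator gives [Zn²⁺] = 0.011 M.

0.011 M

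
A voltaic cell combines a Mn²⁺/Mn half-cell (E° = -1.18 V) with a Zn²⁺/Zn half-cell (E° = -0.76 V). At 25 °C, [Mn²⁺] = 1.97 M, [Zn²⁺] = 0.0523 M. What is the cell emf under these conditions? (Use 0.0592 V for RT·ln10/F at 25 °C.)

The Zn²⁺/Zn couple has the higher reduction potential and acts as the cathode, so E°_cell = -0.76 − (-1.18) = 0.42 V.
Balancing electrons gives n = 2; the reaction quotient is Q = [Mn²⁺]/[Zn²⁺] = 37.7.
At 25 °C, E = E° − (0.0592/n) log Q = 0.42 − (0.0592/2)(1.576) = 0.420 − 0.047 = 0.373 V.

0.373 V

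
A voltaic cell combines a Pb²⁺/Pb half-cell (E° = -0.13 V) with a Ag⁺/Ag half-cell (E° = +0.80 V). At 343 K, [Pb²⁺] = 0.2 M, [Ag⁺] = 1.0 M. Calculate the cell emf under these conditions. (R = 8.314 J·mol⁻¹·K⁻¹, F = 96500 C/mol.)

The Ag⁺/Ag couple has the higher reduction potential and acts as the cathode, so E°_cell = +0.80 − (-0.13) = 0.93 V.
Balancing electrons gives n = 2; the reaction quotient is Q = [Pb²⁺]/[Ag⁺]^2 = 0.200.
E = E° − (RT/nF) ln Q = 0.93 − (8.314×343)/(2×96500) × (-1.609) = 0.930 + 0.024 = 0.954 V.

0.954 V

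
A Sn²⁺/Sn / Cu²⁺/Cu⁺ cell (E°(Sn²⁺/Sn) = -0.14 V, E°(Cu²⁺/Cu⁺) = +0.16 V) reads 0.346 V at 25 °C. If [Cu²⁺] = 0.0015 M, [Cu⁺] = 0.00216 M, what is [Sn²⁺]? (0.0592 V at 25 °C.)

From the Nernst equation, log Q = n(E° − E)/0.0592 = 2(0.30 − 0.346)/0.0592 = -1.554, so Q = 0.0279.
With Q = [Sn²⁺]·[Cu⁺]^2/[Cu²⁺]^2 and the known concentrations, [Sn²⁺] in the numerator gives [Sn²⁺] = 0.013 M.

0.013 M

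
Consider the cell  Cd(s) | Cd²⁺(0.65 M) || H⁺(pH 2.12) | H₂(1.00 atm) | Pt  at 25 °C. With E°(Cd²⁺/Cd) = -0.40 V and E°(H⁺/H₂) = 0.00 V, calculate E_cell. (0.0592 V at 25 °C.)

0.28 V

The hydrogen couple is the cathode, so E°_cell = 0.40 V; n = 2.
[H⁺] = 10^(−2.12) = 0.0076 M, and Q = [Cd²⁺]·P(H₂) / [H⁺]^2 = 1.13 × 10^4.
E = E° − (0.0592/2) log Q = 0.40 − (0.0592/2)(4.053) = 0.280 V.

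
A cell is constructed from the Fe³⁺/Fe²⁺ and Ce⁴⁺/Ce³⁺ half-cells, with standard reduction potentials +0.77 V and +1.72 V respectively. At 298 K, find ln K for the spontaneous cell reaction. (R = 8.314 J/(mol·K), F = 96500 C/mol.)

E°_cell = +1.72 − (+0.77) = 0.95 V, with n = 1 electron transferred.
At equilibrium E = 0, so the Nernst equation gives ln K = nFE°/RT = (1)(96500)(0.95)/((8.314)(298)) = 37.00.

ln K = 37.0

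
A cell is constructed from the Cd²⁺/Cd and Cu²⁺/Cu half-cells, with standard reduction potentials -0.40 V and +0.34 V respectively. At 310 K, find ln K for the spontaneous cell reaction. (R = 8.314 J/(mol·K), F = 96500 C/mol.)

ln K = 55.4

E°_cell = +0.34 − (-0.40) = 0.74 V, with n = 2 electrons transferred.
At equilibrium E = 0, so the Nernst equation gives ln K = nFE°/RT = (2)(96500)(0.74)/((8.314)(310)) = 55.41.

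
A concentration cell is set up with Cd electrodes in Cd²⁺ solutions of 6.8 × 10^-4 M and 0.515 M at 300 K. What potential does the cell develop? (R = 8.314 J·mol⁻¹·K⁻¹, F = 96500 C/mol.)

Both half-cells are Cd²⁺/Cd, so E°_cell = 0. The concentrated side is the cathode; the cell reaction moves Cd²⁺ from high to low concentration with n = 2.
Q = [Cd²⁺]_dilute/[Cd²⁺]_conc = 6.8 × 10^-4/0.515 = 0.00132.
E = 0 − (RT/nF) ln Q = −((8.314×300)/(2×96500))(-6.630) = 0.0857 V.

0.086 V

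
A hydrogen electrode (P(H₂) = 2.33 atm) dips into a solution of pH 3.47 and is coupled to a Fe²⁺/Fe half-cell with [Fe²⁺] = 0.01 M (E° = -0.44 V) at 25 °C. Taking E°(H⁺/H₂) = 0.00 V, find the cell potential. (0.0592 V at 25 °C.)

0.28 V

The hydrogen couple is the cathode, so E°_cell = 0.44 V; n = 2.
[H⁺] = 10^(−3.47) = 3.4 × 10^-4 M, and Q = [Fe²⁺]·P(H₂) / [H⁺]^2 = 2.03 × 10^5.
E = E° − (0.0592/2) log Q = 0.44 − (0.0592/2)(5.307) = 0.283 V.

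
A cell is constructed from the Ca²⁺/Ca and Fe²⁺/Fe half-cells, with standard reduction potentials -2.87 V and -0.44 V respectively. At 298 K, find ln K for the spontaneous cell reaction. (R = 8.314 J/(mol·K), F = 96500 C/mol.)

E°_cell = -0.44 − (-2.87) = 2.43 V, with n = 2 electrons transferred.
At equilibrium E = 0, so the Nernst equation gives ln K = nFE°/RT = (2)(96500)(2.43)/((8.314)(298)) = 189.29.

ln K = 189.3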